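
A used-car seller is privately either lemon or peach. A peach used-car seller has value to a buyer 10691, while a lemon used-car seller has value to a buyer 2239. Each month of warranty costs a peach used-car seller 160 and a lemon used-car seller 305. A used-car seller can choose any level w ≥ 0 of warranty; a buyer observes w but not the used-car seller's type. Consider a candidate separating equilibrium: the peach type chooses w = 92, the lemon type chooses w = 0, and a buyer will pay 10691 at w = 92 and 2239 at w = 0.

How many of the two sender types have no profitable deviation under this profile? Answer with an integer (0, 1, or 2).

1

Peach type: signal → 10691 − 160 × 92 = -4029; deviate to 0 → 2239. IC fails (-4029 < 2239).
Lemon type: stay at 0 → 2239; mimic → 10691 − 305 × 92 = -17369. IC holds (2239 ≥ -17369).
1 of 2 constraints hold, so this profile is not an equilibrium.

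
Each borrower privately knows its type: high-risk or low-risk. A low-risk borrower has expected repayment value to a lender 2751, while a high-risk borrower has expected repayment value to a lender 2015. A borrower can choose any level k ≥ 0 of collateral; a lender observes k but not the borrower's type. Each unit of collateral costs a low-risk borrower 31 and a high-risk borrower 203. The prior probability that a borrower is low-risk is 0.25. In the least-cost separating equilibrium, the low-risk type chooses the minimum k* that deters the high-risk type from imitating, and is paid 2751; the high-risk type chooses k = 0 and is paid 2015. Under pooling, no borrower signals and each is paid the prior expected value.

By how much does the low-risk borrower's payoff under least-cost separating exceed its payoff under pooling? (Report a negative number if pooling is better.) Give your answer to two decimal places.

Least-cost separating signal: k* solves 2015 = 2751 − 203·k*, so k* = (2751 − 2015)/203 ≈ 3.6256.
Low-risk type's separating payoff: 2751 − 31 × k* = 2751 − 31 × (2751 − 2015)/203 = 2751 − 22816/203 ≈ 2638.6059.
Pooling payoff: 0.25 × 2751 + 0.75 × 2015 = 2199.
Difference: 2638.6059 − 2199 = 439.6059, i.e. 439.61 to two decimal places.
The low-risk type prefers to separate.

439.61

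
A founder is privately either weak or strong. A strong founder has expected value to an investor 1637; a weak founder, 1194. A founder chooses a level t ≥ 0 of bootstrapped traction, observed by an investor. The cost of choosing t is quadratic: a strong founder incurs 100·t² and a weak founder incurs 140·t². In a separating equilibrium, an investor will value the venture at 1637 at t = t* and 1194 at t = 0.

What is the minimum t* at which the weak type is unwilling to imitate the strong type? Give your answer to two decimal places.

1.78

The weak type at t = 0 receives 1194; imitating at t* yields 1637 − 140·t*².
Indifference: 1194 = 1637 − 140·t*², so t*² = (1637 − 1194) / 140 ≈ 3.1643.
t* = √3.1643 ≈ 1.78.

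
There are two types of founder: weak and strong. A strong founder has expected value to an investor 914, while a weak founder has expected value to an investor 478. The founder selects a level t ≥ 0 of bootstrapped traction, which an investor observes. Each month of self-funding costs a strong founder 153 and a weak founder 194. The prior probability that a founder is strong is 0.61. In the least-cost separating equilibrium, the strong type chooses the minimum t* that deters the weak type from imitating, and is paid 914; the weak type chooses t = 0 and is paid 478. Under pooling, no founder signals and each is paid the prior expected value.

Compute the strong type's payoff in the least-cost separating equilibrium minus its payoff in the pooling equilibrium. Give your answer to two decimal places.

-173.82

Least-cost separating signal: t* solves 478 = 914 − 194·t*, so t* = (914 − 478)/194 ≈ 2.2474.
Strong type's separating payoff: 914 − 153 × t* = 914 − 153 × (914 − 478)/194 = 914 − 66708/194 ≈ 570.1443.
Pooling payoff: 0.61 × 914 + 0.39 × 478 = 743.96.
Difference: 570.1443 − 743.96 = -173.8157, i.e. -173.82 to two decimal places.
The strong type would prefer the pooling outcome.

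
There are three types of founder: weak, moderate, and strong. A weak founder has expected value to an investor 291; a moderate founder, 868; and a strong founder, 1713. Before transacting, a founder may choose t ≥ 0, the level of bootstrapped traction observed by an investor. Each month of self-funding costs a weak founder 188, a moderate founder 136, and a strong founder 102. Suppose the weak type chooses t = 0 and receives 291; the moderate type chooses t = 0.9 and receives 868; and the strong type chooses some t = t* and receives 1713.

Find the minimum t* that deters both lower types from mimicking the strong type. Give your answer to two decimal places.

7.56

Moderate type (on-path payoff 868 − 136×0.9 = 745.6) won't mimic when 745.6 ≥ 1713 − 136·t*, i.e. t* ≥ 7.11.
Weak type (on-path payoff 291) won't mimic when 291 ≥ 1713 − 188·t*, i.e. t* ≥ 7.56.
Both must hold, so t* = max(7.56, 7.11) = 7.56. The weak type's constraint binds.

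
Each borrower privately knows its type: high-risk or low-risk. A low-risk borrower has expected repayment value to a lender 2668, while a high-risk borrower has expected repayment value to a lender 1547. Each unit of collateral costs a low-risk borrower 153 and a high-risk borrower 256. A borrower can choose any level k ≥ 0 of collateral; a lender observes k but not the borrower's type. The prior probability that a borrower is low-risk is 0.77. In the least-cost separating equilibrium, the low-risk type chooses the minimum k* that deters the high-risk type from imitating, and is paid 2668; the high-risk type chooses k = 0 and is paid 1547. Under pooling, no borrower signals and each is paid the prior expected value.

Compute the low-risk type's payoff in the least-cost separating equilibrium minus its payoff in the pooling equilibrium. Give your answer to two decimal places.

-412.14

Least-cost separating signal: k* solves 1547 = 2668 − 256·k*, so k* = (2668 − 1547)/256 ≈ 4.3789.
Low-risk type's separating payoff: 2668 − 153 × k* = 2668 − 153 × (2668 − 1547)/256 = 2668 − 171513/256 ≈ 1998.0273.
Pooling payoff: 0.77 × 2668 + 0.23 × 1547 = 2410.17.
Difference: 1998.0273 − 2410.17 = -412.1427, i.e. -412.14 to two decimal places.
The low-risk type would prefer the pooling outcome.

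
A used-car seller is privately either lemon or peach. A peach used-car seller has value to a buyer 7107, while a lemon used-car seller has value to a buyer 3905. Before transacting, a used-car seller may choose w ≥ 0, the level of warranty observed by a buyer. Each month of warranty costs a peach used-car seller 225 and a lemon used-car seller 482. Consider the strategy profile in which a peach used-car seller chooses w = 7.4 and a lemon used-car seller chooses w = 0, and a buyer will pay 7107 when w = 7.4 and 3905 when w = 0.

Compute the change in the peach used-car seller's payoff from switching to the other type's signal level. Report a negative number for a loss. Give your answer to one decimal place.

Playing w = 7.4 the peach used-car seller receives 7107 − 225 × 7.4 = 5442.
Deviating to w = 0 yields 3905 instead.
Gain from deviating: 3905 − 5442 = -1537.0.
The gain is negative, so the peach type's incentive-compatibility constraint is satisfied.

-1537.0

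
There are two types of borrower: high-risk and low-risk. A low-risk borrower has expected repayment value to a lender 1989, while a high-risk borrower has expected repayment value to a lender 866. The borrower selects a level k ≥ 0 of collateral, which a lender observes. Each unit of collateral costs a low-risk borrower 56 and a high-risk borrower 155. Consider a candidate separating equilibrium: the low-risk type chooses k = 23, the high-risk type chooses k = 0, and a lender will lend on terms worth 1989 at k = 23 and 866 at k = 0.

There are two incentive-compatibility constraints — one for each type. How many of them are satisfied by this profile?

High-risk type: stay at 0 → 866; mimic → 1989 − 155 × 23 = -1576. IC holds (866 ≥ -1576).
Low-risk type: signal → 1989 − 56 × 23 = 701; deviate to 0 → 866. IC fails (701 < 866).
1 of 2 constraints hold, so this profile is not an equilibrium.

1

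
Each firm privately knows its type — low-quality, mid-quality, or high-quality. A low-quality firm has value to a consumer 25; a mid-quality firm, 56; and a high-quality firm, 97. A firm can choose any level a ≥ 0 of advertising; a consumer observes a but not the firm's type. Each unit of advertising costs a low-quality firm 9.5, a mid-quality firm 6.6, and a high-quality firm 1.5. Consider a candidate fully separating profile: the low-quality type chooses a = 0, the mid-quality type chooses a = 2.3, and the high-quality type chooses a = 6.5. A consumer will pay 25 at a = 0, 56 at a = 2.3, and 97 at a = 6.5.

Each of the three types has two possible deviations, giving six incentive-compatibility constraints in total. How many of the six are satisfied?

Mid-quality (own payoff 56 − 6.6×2.3 = 40.82): to a=0 gives 25 → no gain ✓; to a=6.5 gives 97 − 6.6×6.5 = 54.1 → profitable ✗.
High-quality (own payoff 97 − 1.5×6.5 = 87.25): to a=0 gives 25 → no gain ✓; to a=2.3 gives 56 − 1.5×2.3 = 52.55 → no gain ✓.
Low-quality (own payoff 25): to a=2.3 gives 56 − 9.5×2.3 = 34.15 → profitable ✗; to a=6.5 gives 97 − 9.5×6.5 = 35.25 → profitable ✗.
3 of the 6 constraints hold; not an equilibrium.

3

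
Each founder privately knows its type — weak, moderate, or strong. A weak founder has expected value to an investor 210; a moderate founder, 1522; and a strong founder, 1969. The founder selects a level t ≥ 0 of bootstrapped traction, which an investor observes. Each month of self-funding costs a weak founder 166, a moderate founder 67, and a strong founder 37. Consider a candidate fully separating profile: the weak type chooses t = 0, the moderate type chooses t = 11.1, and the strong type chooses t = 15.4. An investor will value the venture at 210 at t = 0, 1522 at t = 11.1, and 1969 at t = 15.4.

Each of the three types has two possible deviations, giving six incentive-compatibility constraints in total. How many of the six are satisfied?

5

Weak (own payoff 210): to t=11.1 gives 1522 − 166×11.1 = -320.6 → no gain ✓; to t=15.4 gives 1969 − 166×15.4 = -587.4 → no gain ✓.
Moderate (own payoff 1522 − 67×11.1 = 778.3): to t=0 gives 210 → no gain ✓; to t=15.4 gives 1969 − 67×15.4 = 937.2 → profitable ✗.
Strong (own payoff 1969 − 37×15.4 = 1399.2): to t=0 gives 210 → no gain ✓; to t=11.1 gives 1522 − 37×11.1 = 1111.3 → no gain ✓.
5 of the 6 constraints hold; not an equilibrium.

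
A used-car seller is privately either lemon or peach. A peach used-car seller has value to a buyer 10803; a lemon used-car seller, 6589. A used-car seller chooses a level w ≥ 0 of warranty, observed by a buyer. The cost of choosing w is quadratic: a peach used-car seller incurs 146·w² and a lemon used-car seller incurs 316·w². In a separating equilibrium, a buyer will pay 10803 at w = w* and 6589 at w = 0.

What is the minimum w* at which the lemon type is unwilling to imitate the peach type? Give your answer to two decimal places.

The lemon type at w = 0 receives 6589; imitating at w* yields 10803 − 316·w*².
Indifference: 6589 = 10803 − 316·w*², so w*² = (10803 − 6589) / 316 ≈ 13.3354.
w* = √13.3354 ≈ 3.65.

3.65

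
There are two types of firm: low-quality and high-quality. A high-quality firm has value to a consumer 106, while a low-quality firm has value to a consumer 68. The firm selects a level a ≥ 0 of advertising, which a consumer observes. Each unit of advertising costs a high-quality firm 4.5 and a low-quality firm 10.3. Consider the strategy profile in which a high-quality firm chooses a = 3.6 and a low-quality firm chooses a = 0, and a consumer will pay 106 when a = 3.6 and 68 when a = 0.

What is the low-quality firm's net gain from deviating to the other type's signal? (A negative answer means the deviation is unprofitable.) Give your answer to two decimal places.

Playing a = 0 the low-quality firm receives 68.
Deviating to a = 3.6 brings payment 106 at cost 10.3 × 3.6 = 37.08, netting 68.92.
Gain from deviating: 68.92 − 68 = 0.92.
The gain is positive, so the low-quality type's incentive-compatibility constraint is violated — this profile is not a separating equilibrium.

0.92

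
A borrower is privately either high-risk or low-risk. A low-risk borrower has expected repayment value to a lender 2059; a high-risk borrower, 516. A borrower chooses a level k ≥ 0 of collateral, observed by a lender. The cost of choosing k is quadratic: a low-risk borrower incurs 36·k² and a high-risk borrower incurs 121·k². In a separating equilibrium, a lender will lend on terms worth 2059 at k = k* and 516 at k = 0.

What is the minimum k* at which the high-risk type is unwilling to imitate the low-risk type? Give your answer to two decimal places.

3.57

The high-risk type at k = 0 receives 516; imitating at k* yields 2059 − 121·k*².
Indifference: 516 = 2059 − 121·k*², so k*² = (2059 − 516) / 121 ≈ 12.7521.
k* = √12.7521 ≈ 3.57.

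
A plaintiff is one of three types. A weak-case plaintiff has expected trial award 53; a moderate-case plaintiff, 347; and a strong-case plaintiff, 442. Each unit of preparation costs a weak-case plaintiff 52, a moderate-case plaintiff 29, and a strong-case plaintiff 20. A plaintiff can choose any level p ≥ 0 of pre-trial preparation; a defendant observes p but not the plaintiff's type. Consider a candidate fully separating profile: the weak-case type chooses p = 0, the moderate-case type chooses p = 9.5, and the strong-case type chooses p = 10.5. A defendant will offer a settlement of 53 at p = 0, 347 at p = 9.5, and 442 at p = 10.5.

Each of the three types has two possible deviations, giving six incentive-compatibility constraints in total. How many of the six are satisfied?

Moderate-case (own payoff 347 − 29×9.5 = 71.5): to p=0 gives 53 → no gain ✓; to p=10.5 gives 442 − 29×10.5 = 137.5 → profitable ✗.
Weak-case (own payoff 53): to p=9.5 gives 347 − 52×9.5 = -147 → no gain ✓; to p=10.5 gives 442 − 52×10.5 = -104 → no gain ✓.
Strong-case (own payoff 442 − 20×10.5 = 232): to p=0 gives 53 → no gain ✓; to p=9.5 gives 347 − 20×9.5 = 157 → no gain ✓.
5 of the 6 constraints hold; not an equilibrium.

5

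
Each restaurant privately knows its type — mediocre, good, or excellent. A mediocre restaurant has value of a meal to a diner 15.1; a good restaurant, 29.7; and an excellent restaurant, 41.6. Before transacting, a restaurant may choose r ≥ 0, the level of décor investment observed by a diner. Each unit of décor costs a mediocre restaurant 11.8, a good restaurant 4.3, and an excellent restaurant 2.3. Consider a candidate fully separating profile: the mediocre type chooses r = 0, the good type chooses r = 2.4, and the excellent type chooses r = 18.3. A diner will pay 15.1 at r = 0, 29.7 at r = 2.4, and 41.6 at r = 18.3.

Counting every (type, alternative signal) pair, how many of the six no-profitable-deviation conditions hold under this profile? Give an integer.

Good (own payoff 29.7 − 4.3×2.4 = 19.38): to r=0 gives 15.1 → no gain ✓; to r=18.3 gives 41.6 − 4.3×18.3 = -37.09 → no gain ✓.
Excellent (own payoff 41.6 − 2.3×18.3 = -0.49): to r=0 gives 15.1 → profitable ✗; to r=2.4 gives 29.7 − 2.3×2.4 = 24.18 → profitable ✗.
Mediocre (own payoff 15.1): to r=2.4 gives 29.7 − 11.8×2.4 = 1.38 → no gain ✓; to r=18.3 gives 41.6 − 11.8×18.3 = -174.34 → no gain ✓.
4 of the 6 constraints hold; not an equilibrium.

4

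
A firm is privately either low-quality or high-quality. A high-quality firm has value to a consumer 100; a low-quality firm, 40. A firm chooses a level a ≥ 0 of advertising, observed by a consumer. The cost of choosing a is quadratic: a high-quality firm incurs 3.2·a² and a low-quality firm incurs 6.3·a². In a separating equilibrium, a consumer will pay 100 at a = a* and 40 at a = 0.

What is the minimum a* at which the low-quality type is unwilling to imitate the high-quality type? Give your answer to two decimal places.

3.09

The low-quality type at a = 0 receives 40; imitating at a* yields 100 − 6.3·a*².
Indifference: 40 = 100 − 6.3·a*², so a*² = (100 − 40) / 6.3 ≈ 9.5238.
a* = √9.5238 ≈ 3.09.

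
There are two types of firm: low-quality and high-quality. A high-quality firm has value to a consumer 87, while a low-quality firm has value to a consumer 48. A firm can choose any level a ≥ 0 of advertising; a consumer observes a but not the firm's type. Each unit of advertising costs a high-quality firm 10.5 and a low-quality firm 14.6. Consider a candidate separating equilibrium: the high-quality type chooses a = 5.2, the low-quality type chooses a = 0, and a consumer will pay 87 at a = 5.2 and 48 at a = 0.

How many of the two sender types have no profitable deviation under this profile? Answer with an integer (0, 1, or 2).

1

Low-quality type: stay at 0 → 48; mimic → 87 − 14.6 × 5.2 = 11.08. IC holds (48 ≥ 11.08).
High-quality type: signal → 87 − 10.5 × 5.2 = 32.4; deviate to 0 → 48. IC fails (32.4 < 48).
1 of 2 constraints hold, so this profile is not an equilibrium.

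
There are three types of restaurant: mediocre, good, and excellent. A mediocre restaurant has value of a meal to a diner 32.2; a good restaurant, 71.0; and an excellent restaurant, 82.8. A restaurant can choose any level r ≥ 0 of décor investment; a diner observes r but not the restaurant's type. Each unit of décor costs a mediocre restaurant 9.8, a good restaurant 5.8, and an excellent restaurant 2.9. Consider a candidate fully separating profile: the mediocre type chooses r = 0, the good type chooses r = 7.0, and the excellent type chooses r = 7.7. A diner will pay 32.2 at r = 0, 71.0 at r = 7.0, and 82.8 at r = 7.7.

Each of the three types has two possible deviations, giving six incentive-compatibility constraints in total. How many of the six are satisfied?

4

Good (own payoff 71.0 − 5.8×7.0 = 30.4): to r=0 gives 32.2 → profitable ✗; to r=7.7 gives 82.8 − 5.8×7.7 = 38.14 → profitable ✗.
Mediocre (own payoff 32.2): to r=7.0 gives 71.0 − 9.8×7.0 = 2.4 → no gain ✓; to r=7.7 gives 82.8 − 9.8×7.7 = 7.34 → no gain ✓.
Excellent (own payoff 82.8 − 2.9×7.7 = 60.47): to r=0 gives 32.2 → no gain ✓; to r=7.0 gives 71.0 − 2.9×7.0 = 50.7 → no gain ✓.
4 of the 6 constraints hold; not an equilibrium.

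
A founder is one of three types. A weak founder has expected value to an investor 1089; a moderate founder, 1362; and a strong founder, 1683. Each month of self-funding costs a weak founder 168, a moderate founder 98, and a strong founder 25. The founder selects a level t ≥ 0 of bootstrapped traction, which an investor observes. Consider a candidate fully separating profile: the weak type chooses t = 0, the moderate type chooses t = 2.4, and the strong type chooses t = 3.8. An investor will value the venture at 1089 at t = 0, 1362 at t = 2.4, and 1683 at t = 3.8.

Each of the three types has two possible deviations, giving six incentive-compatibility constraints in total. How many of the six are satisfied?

5

Strong (own payoff 1683 − 25×3.8 = 1588): to t=0 gives 1089 → no gain ✓; to t=2.4 gives 1362 − 25×2.4 = 1302 → no gain ✓.
Weak (own payoff 1089): to t=2.4 gives 1362 − 168×2.4 = 958.8 → no gain ✓; to t=3.8 gives 1683 − 168×3.8 = 1044.6 → no gain ✓.
Moderate (own payoff 1362 − 98×2.4 = 1126.8): to t=0 gives 1089 → no gain ✓; to t=3.8 gives 1683 − 98×3.8 = 1310.6 → profitable ✗.
5 of the 6 constraints hold; not an equilibrium.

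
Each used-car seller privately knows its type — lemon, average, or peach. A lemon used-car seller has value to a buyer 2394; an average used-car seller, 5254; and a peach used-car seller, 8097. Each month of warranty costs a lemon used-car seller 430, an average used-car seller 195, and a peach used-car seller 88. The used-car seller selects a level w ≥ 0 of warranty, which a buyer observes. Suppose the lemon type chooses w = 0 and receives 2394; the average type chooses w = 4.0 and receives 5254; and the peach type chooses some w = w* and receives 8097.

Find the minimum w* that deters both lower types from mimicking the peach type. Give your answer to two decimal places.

18.58

Average type (on-path payoff 5254 − 195×4.0 = 4474) won't mimic when 4474 ≥ 8097 − 195·w*, i.e. w* ≥ 18.58.
Lemon type (on-path payoff 2394) won't mimic when 2394 ≥ 8097 − 430·w*, i.e. w* ≥ 13.26.
Both must hold, so w* = max(13.26, 18.58) = 18.58. The average type's constraint binds.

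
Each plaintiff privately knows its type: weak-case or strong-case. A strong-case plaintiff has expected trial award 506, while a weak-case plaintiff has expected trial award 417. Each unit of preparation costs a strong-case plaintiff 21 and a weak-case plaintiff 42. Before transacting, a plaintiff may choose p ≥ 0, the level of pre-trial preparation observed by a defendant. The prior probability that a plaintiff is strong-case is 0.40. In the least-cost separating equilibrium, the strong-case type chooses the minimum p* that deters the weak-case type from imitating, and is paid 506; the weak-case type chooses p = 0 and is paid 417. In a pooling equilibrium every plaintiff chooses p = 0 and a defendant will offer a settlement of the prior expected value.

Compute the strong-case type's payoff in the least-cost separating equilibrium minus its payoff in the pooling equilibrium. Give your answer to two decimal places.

Least-cost separating signal: p* solves 417 = 506 − 42·p*, so p* = (506 − 417)/42 ≈ 2.1190.
Strong-case type's separating payoff: 506 − 21 × p* = 506 − 21 × (506 − 417)/42 = 506 − 1869/42 = 461.5.
Pooling payoff: 0.40 × 506 + 0.60 × 417 = 452.6.
Difference: 461.5 − 452.6 = 8.90.
The strong-case type prefers to separate.

8.90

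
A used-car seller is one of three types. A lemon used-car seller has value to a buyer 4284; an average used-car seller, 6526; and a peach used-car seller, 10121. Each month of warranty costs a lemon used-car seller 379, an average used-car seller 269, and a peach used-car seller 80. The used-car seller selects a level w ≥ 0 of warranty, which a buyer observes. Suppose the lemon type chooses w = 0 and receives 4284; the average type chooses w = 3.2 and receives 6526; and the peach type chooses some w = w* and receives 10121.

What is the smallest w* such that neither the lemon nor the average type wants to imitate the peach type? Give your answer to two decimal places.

Average type (on-path payoff 6526 − 269×3.2 = 5665.2) won't mimic when 5665.2 ≥ 10121 − 269·w*, i.e. w* ≥ 16.56.
Lemon type (on-path payoff 4284) won't mimic when 4284 ≥ 10121 − 379·w*, i.e. w* ≥ 15.40.
Both must hold, so w* = max(15.40, 16.56) = 16.56. The average type's constraint binds.

16.56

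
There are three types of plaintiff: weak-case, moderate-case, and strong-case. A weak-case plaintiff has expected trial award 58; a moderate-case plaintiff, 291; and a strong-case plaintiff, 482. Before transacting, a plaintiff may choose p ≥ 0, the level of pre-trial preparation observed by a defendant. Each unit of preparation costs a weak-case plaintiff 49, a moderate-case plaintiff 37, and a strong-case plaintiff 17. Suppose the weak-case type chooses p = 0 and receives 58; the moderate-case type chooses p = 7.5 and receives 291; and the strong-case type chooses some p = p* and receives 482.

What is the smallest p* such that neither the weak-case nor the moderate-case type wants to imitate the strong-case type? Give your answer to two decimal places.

12.66

Weak-case type (on-path payoff 58) won't mimic when 58 ≥ 482 − 49·p*, i.e. p* ≥ 8.65.
Moderate-case type (on-path payoff 291 − 37×7.5 = 13.5) won't mimic when 13.5 ≥ 482 − 37·p*, i.e. p* ≥ 12.66.
Both must hold, so p* = max(8.65, 12.66) = 12.66. The moderate-case type's constraint binds.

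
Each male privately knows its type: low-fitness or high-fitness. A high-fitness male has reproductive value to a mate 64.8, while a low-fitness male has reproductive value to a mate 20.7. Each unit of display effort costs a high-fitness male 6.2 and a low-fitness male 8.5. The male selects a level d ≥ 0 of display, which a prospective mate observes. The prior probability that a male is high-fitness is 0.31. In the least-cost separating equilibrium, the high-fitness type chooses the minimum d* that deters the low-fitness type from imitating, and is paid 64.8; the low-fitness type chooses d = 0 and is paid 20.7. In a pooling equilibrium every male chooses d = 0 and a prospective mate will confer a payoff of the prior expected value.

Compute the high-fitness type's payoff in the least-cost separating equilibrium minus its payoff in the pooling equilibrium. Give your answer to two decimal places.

-1.74

Least-cost separating signal: d* solves 20.7 = 64.8 − 8.5·d*, so d* = (64.8 − 20.7)/8.5 ≈ 5.1882.
High-fitness type's separating payoff: 64.8 − 6.2 × d* = 64.8 − 6.2 × (64.8 − 20.7)/8.5 = 64.8 − 273.42/8.5 ≈ 32.6329.
Pooling payoff: 0.31 × 64.8 + 0.69 × 20.7 = 34.371.
Difference: 32.6329 − 34.371 = -1.7381, i.e. -1.74 to two decimal places.
The high-fitness type would prefer the pooling outcome.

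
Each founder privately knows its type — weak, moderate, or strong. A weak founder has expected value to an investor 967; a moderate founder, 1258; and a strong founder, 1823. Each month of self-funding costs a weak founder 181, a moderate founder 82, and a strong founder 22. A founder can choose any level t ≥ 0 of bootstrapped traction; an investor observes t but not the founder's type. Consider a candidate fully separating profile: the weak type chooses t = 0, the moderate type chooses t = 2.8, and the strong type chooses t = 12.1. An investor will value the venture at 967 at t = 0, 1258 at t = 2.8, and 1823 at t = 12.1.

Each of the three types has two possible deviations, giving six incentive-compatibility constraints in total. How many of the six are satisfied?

Moderate (own payoff 1258 − 82×2.8 = 1028.4): to t=0 gives 967 → no gain ✓; to t=12.1 gives 1823 − 82×12.1 = 830.8 → no gain ✓.
Weak (own payoff 967): to t=2.8 gives 1258 − 181×2.8 = 751.2 → no gain ✓; to t=12.1 gives 1823 − 181×12.1 = -367.1 → no gain ✓.
Strong (own payoff 1823 − 22×12.1 = 1556.8): to t=0 gives 967 → no gain ✓; to t=2.8 gives 1258 − 22×2.8 = 1196.4 → no gain ✓.
6 of the 6 constraints hold; this profile is a separating equilibrium.

6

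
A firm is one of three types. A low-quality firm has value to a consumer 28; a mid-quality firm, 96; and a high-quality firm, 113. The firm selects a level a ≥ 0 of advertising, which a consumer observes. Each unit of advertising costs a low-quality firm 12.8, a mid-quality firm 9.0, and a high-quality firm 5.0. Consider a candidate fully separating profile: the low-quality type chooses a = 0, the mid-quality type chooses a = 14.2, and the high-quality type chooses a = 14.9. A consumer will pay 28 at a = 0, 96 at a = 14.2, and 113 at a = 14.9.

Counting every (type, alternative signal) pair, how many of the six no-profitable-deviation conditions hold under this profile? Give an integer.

High-quality (own payoff 113 − 5.0×14.9 = 38.5): to a=0 gives 28 → no gain ✓; to a=14.2 gives 96 − 5.0×14.2 = 25 → no gain ✓.
Low-quality (own payoff 28): to a=14.2 gives 96 − 12.8×14.2 = -85.76 → no gain ✓; to a=14.9 gives 113 − 12.8×14.9 = -77.72 → no gain ✓.
Mid-quality (own payoff 96 − 9.0×14.2 = -31.8): to a=0 gives 28 → profitable ✗; to a=14.9 gives 113 − 9.0×14.9 = -21.1 → profitable ✗.
4 of the 6 constraints hold; not an equilibrium.

4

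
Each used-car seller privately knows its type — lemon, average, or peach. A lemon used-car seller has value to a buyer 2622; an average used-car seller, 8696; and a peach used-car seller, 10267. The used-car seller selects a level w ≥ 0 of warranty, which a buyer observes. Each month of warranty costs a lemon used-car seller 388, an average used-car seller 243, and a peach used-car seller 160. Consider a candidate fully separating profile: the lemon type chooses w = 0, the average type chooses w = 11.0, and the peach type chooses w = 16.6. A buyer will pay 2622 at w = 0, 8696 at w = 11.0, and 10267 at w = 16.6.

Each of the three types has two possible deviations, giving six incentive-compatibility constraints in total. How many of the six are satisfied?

3

Lemon (own payoff 2622): to w=11.0 gives 8696 − 388×11.0 = 4428 → profitable ✗; to w=16.6 gives 10267 − 388×16.6 = 3826.2 → profitable ✗.
Peach (own payoff 10267 − 160×16.6 = 7611): to w=0 gives 2622 → no gain ✓; to w=11.0 gives 8696 − 160×11.0 = 6936 → no gain ✓.
Average (own payoff 8696 − 243×11.0 = 6023): to w=0 gives 2622 → no gain ✓; to w=16.6 gives 10267 − 243×16.6 = 6233.2 → profitable ✗.
3 of the 6 constraints hold; not an equilibrium.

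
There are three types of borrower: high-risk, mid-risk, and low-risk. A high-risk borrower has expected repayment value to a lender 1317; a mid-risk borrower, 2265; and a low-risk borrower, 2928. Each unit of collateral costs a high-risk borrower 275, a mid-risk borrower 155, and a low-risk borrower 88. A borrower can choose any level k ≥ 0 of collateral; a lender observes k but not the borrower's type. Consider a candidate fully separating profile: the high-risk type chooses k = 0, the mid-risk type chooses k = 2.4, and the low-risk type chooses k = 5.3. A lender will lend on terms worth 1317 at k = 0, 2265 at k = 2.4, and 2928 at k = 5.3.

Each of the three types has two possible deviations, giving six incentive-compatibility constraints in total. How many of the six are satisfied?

High-risk (own payoff 1317): to k=2.4 gives 2265 − 275×2.4 = 1605 → profitable ✗; to k=5.3 gives 2928 − 275×5.3 = 1470.5 → profitable ✗.
Low-risk (own payoff 2928 − 88×5.3 = 2461.6): to k=0 gives 1317 → no gain ✓; to k=2.4 gives 2265 − 88×2.4 = 2053.8 → no gain ✓.
Mid-risk (own payoff 2265 − 155×2.4 = 1893): to k=0 gives 1317 → no gain ✓; to k=5.3 gives 2928 − 155×5.3 = 2106.5 → profitable ✗.
3 of the 6 constraints hold; not an equilibrium.

3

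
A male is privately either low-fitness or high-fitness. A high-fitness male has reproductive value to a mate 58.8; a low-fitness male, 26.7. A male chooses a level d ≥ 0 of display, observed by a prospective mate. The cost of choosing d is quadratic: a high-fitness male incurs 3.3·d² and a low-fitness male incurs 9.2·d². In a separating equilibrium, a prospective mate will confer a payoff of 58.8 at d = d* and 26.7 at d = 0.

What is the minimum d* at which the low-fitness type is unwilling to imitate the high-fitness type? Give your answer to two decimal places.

1.87

The low-fitness type at d = 0 receives 26.7; imitating at d* yields 58.8 − 9.2·d*².
Indifference: 26.7 = 58.8 − 9.2·d*², so d*² = (58.8 − 26.7) / 9.2 ≈ 3.4891.
d* = √3.4891 ≈ 1.87.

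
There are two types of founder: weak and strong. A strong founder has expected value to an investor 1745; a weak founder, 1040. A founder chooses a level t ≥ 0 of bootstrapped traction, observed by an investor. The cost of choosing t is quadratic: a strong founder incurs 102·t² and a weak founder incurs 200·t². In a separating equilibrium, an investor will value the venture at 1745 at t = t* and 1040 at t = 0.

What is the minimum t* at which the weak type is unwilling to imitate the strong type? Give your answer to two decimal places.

1.88

The weak type at t = 0 receives 1040; imitating at t* yields 1745 − 200·t*².
Indifference: 1040 = 1745 − 200·t*², so t*² = (1745 − 1040) / 200 = 3.525.
t* = √3.525 ≈ 1.88.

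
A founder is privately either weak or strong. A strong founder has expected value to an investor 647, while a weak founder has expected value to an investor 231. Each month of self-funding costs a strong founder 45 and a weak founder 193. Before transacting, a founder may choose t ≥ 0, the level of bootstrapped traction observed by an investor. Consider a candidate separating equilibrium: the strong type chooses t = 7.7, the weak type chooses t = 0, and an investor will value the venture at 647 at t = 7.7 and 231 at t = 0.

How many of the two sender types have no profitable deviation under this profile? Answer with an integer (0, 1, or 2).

2

Strong type: signal → 647 − 45 × 7.7 = 300.5; deviate to 0 → 231. IC holds (300.5 ≥ 231).
Weak type: stay at 0 → 231; mimic → 647 − 193 × 7.7 = -839.1. IC holds (231 ≥ -839.1).
2 of 2 constraints hold, so this is a separating equilibrium.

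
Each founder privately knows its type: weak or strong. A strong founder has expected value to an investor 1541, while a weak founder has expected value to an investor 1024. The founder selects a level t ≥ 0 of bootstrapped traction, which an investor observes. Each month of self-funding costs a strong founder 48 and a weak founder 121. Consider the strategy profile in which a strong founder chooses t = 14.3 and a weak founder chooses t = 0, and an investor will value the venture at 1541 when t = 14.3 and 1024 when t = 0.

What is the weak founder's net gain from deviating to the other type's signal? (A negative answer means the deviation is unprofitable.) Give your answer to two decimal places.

Playing t = 0 the weak founder receives 1024.
Deviating to t = 14.3 brings payment 1541 at cost 121 × 14.3 = 1730.3, netting -189.3.
Gain from deviating: -189.3 − 1024 = -1213.30.
The gain is negative, so the weak type's incentive-compatibility constraint is satisfied.

-1213.30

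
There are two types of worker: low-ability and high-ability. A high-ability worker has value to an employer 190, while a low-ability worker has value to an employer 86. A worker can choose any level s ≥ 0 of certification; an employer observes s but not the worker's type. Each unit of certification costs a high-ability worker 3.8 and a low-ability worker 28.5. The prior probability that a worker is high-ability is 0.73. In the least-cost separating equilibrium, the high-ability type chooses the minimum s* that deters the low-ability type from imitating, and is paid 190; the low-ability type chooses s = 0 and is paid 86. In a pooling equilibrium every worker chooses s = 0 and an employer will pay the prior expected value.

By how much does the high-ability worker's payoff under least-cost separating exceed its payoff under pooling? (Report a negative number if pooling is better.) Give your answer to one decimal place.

14.2

Least-cost separating signal: s* solves 86 = 190 − 28.5·s*, so s* = (190 − 86)/28.5 ≈ 3.6491.
High-ability type's separating payoff: 190 − 3.8 × s* = 190 − 3.8 × (190 − 86)/28.5 = 190 − 395.2/28.5 ≈ 176.133.
Pooling payoff: 0.73 × 190 + 0.27 × 86 = 161.92.
Difference: 176.133 − 161.92 = 14.213, i.e. 14.2 to one decimal place.
The high-ability type prefers to separate.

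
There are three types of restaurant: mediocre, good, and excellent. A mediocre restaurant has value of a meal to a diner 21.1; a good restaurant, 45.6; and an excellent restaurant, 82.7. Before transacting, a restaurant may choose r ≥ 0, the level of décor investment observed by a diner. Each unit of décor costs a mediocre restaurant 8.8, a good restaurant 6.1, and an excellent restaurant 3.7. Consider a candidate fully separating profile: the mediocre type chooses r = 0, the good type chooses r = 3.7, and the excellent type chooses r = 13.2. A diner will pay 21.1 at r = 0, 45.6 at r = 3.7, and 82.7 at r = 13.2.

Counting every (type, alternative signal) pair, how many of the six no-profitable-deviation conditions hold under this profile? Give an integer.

Good (own payoff 45.6 − 6.1×3.7 = 23.03): to r=0 gives 21.1 → no gain ✓; to r=13.2 gives 82.7 − 6.1×13.2 = 2.18 → no gain ✓.
Excellent (own payoff 82.7 − 3.7×13.2 = 33.86): to r=0 gives 21.1 → no gain ✓; to r=3.7 gives 45.6 − 3.7×3.7 = 31.91 → no gain ✓.
Mediocre (own payoff 21.1): to r=3.7 gives 45.6 − 8.8×3.7 = 13.04 → no gain ✓; to r=13.2 gives 82.7 − 8.8×13.2 = -33.46 → no gain ✓.
6 of the 6 constraints hold; this profile is a separating equilibrium.

6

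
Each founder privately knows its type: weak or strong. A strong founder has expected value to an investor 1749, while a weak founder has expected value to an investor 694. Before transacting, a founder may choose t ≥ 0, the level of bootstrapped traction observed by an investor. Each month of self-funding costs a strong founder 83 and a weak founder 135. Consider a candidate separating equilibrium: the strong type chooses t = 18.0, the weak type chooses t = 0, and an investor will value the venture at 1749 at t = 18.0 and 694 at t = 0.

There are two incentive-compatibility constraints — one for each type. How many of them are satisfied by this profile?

1

Weak type: stay at 0 → 694; mimic → 1749 − 135 × 18.0 = -681. IC holds (694 ≥ -681).
Strong type: signal → 1749 − 83 × 18.0 = 255; deviate to 0 → 694. IC fails (255 < 694).
1 of 2 constraints hold, so this profile is not an equilibrium.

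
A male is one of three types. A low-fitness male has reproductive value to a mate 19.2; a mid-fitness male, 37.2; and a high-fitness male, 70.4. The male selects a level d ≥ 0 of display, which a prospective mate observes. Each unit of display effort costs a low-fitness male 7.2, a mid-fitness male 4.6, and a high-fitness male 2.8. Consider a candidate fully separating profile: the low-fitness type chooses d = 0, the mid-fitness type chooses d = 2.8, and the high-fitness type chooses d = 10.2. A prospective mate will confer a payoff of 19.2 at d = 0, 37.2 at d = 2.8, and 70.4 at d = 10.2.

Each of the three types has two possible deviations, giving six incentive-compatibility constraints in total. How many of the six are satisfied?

High-fitness (own payoff 70.4 − 2.8×10.2 = 41.84): to d=0 gives 19.2 → no gain ✓; to d=2.8 gives 37.2 − 2.8×2.8 = 29.36 → no gain ✓.
Mid-fitness (own payoff 37.2 − 4.6×2.8 = 24.32): to d=0 gives 19.2 → no gain ✓; to d=10.2 gives 70.4 − 4.6×10.2 = 23.48 → no gain ✓.
Low-fitness (own payoff 19.2): to d=2.8 gives 37.2 − 7.2×2.8 = 17.04 → no gain ✓; to d=10.2 gives 70.4 − 7.2×10.2 = -3.04 → no gain ✓.
6 of the 6 constraints hold; this profile is a separating equilibrium.

6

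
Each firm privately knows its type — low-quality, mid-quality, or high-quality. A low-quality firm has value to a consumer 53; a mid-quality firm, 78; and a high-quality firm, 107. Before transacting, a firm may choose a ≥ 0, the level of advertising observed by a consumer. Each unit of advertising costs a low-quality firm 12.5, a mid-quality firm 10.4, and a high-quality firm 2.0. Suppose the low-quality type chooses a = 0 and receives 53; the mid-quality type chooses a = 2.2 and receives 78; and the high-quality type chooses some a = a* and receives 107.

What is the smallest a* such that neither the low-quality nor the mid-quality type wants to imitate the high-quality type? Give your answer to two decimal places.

Low-quality type (on-path payoff 53) won't mimic when 53 ≥ 107 − 12.5·a*, i.e. a* ≥ 4.32.
Mid-quality type (on-path payoff 78 − 10.4×2.2 = 55.12) won't mimic when 55.12 ≥ 107 − 10.4·a*, i.e. a* ≥ 4.99.
Both must hold, so a* = max(4.32, 4.99) = 4.99. The mid-quality type's constraint binds.

4.99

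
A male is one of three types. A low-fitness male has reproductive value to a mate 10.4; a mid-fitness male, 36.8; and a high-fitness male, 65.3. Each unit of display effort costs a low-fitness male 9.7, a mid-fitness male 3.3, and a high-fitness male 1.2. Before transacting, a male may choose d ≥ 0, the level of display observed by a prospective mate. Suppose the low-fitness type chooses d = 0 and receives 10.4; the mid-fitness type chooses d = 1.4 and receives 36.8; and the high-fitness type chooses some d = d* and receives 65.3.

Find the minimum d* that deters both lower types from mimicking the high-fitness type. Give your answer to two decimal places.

Low-fitness type (on-path payoff 10.4) won't mimic when 10.4 ≥ 65.3 − 9.7·d*, i.e. d* ≥ 5.66.
Mid-fitness type (on-path payoff 36.8 − 3.3×1.4 = 32.18) won't mimic when 32.18 ≥ 65.3 − 3.3·d*, i.e. d* ≥ 10.04.
Both must hold, so d* = max(5.66, 10.04) = 10.04. The mid-fitness type's constraint binds.

10.04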